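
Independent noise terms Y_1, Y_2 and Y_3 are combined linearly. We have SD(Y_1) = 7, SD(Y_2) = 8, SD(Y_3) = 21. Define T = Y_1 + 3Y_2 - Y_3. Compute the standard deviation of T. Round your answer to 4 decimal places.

Var(Y_1) = 49, Var(Y_2) = 64, Var(Y_3) = 441
By independence, Var(T) = (1)²Var(Y_1) + (3)²Var(Y_2) + (-1)²Var(Y_3)
= (1)²·49 + (3)²·64 + (-1)²·441 = 1066
SD(T) = √1066 ≈ 32.6497

32.6497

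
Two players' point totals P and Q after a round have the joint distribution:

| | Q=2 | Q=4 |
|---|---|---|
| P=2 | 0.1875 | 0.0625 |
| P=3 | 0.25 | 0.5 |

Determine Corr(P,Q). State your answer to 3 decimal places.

E[P] = 2.75,  E[Q] = 3.125
E[PQ] = 8.75
Cov(P,Q) = E[PQ] − E[P]E[Q] = 8.75 − (2.75)(3.125) = 0.15625
V(P) = 0.1875,  V(Q) = 0.984375
ρ = 0.15625 / √(0.1875·0.984375) ≈ 0.364

0.364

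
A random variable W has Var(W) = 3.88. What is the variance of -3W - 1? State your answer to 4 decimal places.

34.9200

Var(-3W - 1) = (-3)²·Var(W) = 9·3.88 = 34.92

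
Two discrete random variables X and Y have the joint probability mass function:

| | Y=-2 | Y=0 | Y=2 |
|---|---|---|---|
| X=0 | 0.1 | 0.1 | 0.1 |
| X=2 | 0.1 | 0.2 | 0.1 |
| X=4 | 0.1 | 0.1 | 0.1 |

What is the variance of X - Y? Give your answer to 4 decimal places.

E[X] = 2,  E[Y] = 0,  E[XY] = 0
V(X) = 6.4 − (2)² = 2.4;  V(Y) = 2.4 − (0)² = 2.4
Cov(X,Y) = 0 − (2)(0) = 0
V(X - Y) = (1)²·2.4 + (-1)²·2.4 + 2·(1)·(-1)·0 = 4.8

4.8000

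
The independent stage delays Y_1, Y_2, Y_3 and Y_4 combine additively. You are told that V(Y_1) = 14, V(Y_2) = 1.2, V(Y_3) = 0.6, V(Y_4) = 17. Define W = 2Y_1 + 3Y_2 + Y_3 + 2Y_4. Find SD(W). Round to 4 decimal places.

By independence, V(W) = (2)²V(Y_1) + (3)²V(Y_2) + (1)²V(Y_3) + (2)²V(Y_4)
= (2)²·14 + (3)²·1.2 + (1)²·0.6 + (2)²·17 = 135.4
SD(W) = √135.4 ≈ 11.6362

11.6362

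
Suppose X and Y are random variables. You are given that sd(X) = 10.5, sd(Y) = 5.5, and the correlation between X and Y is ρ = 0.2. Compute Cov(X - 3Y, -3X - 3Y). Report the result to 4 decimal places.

10.8000

V(X) = (10.5)² = 110.25;  V(Y) = (5.5)² = 30.25
Cov(X,Y) = ρ·sd(X)·sd(Y) = 0.2·10.5·5.5 = 11.55
Cov(X - 3Y, -3X - 3Y) = (1)(-3)V(X) + (-3)(-3)V(Y) + [(1)(-3) + (-3)(-3)]Cov(X,Y)
= -3·110.25 + 9·30.25 + 6·11.55 = 10.8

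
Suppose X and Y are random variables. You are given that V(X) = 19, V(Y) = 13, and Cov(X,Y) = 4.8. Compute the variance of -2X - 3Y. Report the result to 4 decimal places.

250.6000

V(-2X - 3Y) = (-2)²·V(X) + (-3)²·V(Y) + 2·(-2)·(-3)·Cov(X,Y)
= 4·19 + 9·13 + 12·4.8 = 250.6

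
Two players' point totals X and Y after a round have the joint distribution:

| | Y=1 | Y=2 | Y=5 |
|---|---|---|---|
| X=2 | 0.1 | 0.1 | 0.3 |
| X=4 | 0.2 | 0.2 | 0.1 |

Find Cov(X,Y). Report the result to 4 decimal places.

-0.7000

E[X] = 3,  E[Y] = 2.9
E[XY] = 8
Cov(X,Y) = E[XY] − E[X]E[Y] = 8 − (3)(2.9) = -0.7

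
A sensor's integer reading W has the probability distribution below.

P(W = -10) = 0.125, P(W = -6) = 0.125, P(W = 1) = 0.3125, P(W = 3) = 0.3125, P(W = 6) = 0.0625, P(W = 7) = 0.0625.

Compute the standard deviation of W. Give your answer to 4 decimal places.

E[W] = (-10)(0.125) + (-6)(0.125) + (1)(0.3125) + (3)(0.3125) + (6)(0.0625) + (7)(0.0625) = 0.0625
E[W²] = (-10)²(0.125) + (-6)²(0.125) + (1)²(0.3125) + (3)²(0.3125) + (6)²(0.0625) + (7)²(0.0625) = 25.4375
var(W) = E[W²] − (E[W])² = 25.4375 − (0.0625)² = 25.43359375
SD(W) = √25.43359375 ≈ 5.0432

5.0432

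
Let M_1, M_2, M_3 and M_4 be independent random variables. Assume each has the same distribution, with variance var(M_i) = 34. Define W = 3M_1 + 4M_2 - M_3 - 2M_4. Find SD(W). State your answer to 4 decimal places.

31.9374

By independence, var(W) = (3)²var(M_1) + (4)²var(M_2) + (-1)²var(M_3) + (-2)²var(M_4)
= (3)²·34 + (4)²·34 + (-1)²·34 + (-2)²·34 = 1020
SD(W) = √1020 ≈ 31.9374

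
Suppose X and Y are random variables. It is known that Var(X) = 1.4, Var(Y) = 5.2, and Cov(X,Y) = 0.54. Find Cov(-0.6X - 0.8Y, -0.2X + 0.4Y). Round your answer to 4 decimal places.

Cov(-0.6X - 0.8Y, -0.2X + 0.4Y) = (-0.6)(-0.2)Var(X) + (-0.8)(0.4)Var(Y) + [(-0.6)(0.4) + (-0.8)(-0.2)]Cov(X,Y)
= 0.12·1.4 + -0.32·5.2 + -0.08·0.54 = -1.5392

-1.5392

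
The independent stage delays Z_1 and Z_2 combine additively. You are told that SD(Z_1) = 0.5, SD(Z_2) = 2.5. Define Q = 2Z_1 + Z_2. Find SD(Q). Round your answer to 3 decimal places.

2.693

V(Z_1) = 0.25, V(Z_2) = 6.25
By independence, V(Q) = (2)²V(Z_1) + (1)²V(Z_2)
= (2)²·0.25 + (1)²·6.25 = 7.25
SD(Q) = √7.25 ≈ 2.693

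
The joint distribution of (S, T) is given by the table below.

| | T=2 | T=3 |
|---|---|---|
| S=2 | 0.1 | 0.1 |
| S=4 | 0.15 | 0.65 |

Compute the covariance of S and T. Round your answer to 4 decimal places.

0.1000

E[S] = 3.6,  E[T] = 2.75
E[ST] = 10
Cov(S,T) = E[ST] − E[S]E[T] = 10 − (3.6)(2.75) = 0.1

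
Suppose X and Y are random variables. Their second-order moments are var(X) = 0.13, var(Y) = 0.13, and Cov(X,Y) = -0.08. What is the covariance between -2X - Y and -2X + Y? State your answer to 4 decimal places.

0.3900

Cov(-2X - Y, -2X + Y) = (-2)(-2)var(X) + (-1)(1)var(Y) + [(-2)(1) + (-1)(-2)]Cov(X,Y)
= 4·0.13 + -1·0.13 + 0·-0.08 = 0.39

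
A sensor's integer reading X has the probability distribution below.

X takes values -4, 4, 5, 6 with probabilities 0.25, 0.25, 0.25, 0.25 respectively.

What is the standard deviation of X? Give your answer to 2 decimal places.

E[X] = (-4)(0.25) + (4)(0.25) + (5)(0.25) + (6)(0.25) = 2.75
E[X²] = (-4)²(0.25) + (4)²(0.25) + (5)²(0.25) + (6)²(0.25) = 23.25
Var(X) = E[X²] − (E[X])² = 23.25 − (2.75)² = 15.6875
SD(X) = √15.6875 ≈ 3.96

3.96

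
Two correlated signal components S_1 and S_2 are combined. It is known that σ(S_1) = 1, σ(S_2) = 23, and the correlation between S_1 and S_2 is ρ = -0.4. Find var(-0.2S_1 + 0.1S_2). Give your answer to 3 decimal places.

5.698

var(S_1) = (1)² = 1;  var(S_2) = (23)² = 529
cov(S_1,S_2) = ρ·σ(S_1)·σ(S_2) = -0.4·1·23 = -9.2
var(-0.2S_1 + 0.1S_2) = (-0.2)²·var(S_1) + (0.1)²·var(S_2) + 2·(-0.2)·(0.1)·cov(S_1,S_2)
= 0.04·1 + 0.01·529 + -0.04·-9.2 = 5.698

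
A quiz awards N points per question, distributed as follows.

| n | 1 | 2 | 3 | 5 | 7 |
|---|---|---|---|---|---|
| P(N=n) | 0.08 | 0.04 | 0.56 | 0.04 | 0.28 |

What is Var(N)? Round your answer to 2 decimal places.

E[N] = (1)(0.08) + (2)(0.04) + (3)(0.56) + (5)(0.04) + (7)(0.28) = 4
E[N²] = (1)²(0.08) + (2)²(0.04) + (3)²(0.56) + (5)²(0.04) + (7)²(0.28) = 20
Var(N) = E[N²] − (E[N])² = 20 − (4)² = 4

4.00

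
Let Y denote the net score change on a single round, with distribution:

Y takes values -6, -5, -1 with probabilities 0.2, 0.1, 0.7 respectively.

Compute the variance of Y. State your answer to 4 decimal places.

E[Y] = (-6)(0.2) + (-5)(0.1) + (-1)(0.7) = -2.4
E[Y²] = (-6)²(0.2) + (-5)²(0.1) + (-1)²(0.7) = 10.4
Var(Y) = E[Y²] − (E[Y])² = 10.4 − (-2.4)² = 4.64

4.6400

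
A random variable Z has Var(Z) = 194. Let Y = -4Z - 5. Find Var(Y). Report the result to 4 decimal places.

3104.0000

Var(-4Z - 5) = (-4)²·Var(Z) = 16·194 = 3104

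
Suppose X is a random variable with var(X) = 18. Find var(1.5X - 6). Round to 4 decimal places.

var(1.5X - 6) = (1.5)²·var(X) = 2.25·18 = 40.5

40.5000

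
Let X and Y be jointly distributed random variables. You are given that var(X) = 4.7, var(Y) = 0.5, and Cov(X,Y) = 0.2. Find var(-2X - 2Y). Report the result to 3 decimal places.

22.400

var(-2X - 2Y) = (-2)²·var(X) + (-2)²·var(Y) + 2·(-2)·(-2)·Cov(X,Y)
= 4·4.7 + 4·0.5 + 8·0.2 = 22.4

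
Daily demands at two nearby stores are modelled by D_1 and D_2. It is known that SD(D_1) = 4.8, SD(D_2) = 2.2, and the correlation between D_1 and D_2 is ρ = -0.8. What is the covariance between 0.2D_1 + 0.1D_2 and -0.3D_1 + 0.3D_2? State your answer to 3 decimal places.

-1.491

Var(D_1) = (4.8)² = 23.04;  Var(D_2) = (2.2)² = 4.84
Cov(D_1,D_2) = ρ·SD(D_1)·SD(D_2) = -0.8·4.8·2.2 = -8.448
Cov(0.2D_1 + 0.1D_2, -0.3D_1 + 0.3D_2) = (0.2)(-0.3)Var(D_1) + (0.1)(0.3)Var(D_2) + [(0.2)(0.3) + (0.1)(-0.3)]Cov(D_1,D_2)
= -0.06·23.04 + 0.03·4.84 + 0.03·-8.448 = -1.49064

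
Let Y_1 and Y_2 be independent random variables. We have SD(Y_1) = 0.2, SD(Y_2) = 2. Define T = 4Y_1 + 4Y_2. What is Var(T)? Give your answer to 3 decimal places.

64.640

Var(Y_1) = 0.04, Var(Y_2) = 4
By independence, Var(T) = (4)²Var(Y_1) + (4)²Var(Y_2)
= (4)²·0.04 + (4)²·4 = 64.64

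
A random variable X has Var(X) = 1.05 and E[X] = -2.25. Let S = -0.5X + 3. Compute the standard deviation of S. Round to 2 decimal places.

0.51

Var(-0.5X + 3) = (-0.5)²·1.05 = 0.2625
SD(S) = √0.2625 ≈ 0.51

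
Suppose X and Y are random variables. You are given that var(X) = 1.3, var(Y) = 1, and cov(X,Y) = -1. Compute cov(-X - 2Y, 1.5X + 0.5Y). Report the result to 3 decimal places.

cov(-X - 2Y, 1.5X + 0.5Y) = (-1)(1.5)var(X) + (-2)(0.5)var(Y) + [(-1)(0.5) + (-2)(1.5)]cov(X,Y)
= -1.5·1.3 + -1·1 + -3.5·-1 = 0.55

0.550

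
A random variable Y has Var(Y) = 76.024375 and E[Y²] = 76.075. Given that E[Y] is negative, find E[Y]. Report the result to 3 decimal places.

(E[Y])² = E[Y²] − Var(Y) = 76.075 − 76.024375 = 0.050625
E[Y] = −√0.050625 = -0.225

-0.225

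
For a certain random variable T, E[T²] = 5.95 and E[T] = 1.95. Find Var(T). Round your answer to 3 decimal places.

2.148

Var(T) = 5.95 − (1.95)² = 2.1475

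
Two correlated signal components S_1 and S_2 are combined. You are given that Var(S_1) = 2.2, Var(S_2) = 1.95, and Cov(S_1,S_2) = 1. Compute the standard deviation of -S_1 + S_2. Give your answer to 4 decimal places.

Var(-S_1 + S_2) = (-1)²·Var(S_1) + (1)²·Var(S_2) + 2·(-1)·(1)·Cov(S_1,S_2)
= 1·2.2 + 1·1.95 + -2·1 = 2.15
sd(-S_1 + S_2) = √2.15 ≈ 1.4663

1.4663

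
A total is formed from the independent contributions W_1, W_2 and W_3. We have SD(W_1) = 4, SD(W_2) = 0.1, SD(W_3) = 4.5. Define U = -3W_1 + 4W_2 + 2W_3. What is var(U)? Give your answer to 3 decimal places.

var(W_1) = 16, var(W_2) = 0.01, var(W_3) = 20.25
By independence, var(U) = (-3)²var(W_1) + (4)²var(W_2) + (2)²var(W_3)
= (-3)²·16 + (4)²·0.01 + (2)²·20.25 = 225.16

225.160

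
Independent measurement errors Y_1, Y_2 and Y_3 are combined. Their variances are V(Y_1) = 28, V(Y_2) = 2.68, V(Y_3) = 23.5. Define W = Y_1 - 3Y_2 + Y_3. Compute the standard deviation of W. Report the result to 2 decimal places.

8.70

By independence, V(W) = (1)²V(Y_1) + (-3)²V(Y_2) + (1)²V(Y_3)
= (1)²·28 + (-3)²·2.68 + (1)²·23.5 = 75.62
SD(W) = √75.62 ≈ 8.70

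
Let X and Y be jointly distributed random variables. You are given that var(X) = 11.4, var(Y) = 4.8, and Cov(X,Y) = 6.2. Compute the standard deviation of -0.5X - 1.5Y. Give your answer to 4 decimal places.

var(-0.5X - 1.5Y) = (-0.5)²·var(X) + (-1.5)²·var(Y) + 2·(-0.5)·(-1.5)·Cov(X,Y)
= 0.25·11.4 + 2.25·4.8 + 1.5·6.2 = 22.95
sd(-0.5X - 1.5Y) = √22.95 ≈ 4.7906

4.7906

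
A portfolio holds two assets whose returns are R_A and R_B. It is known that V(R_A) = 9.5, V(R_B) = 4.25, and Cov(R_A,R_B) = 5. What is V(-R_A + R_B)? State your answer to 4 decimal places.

3.7500

V(-R_A + R_B) = (-1)²·V(R_A) + (1)²·V(R_B) + 2·(-1)·(1)·Cov(R_A,R_B)
= 1·9.5 + 1·4.25 + -2·5 = 3.75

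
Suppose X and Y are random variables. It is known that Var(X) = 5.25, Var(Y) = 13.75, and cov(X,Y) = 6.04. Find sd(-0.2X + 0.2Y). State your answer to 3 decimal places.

Var(-0.2X + 0.2Y) = (-0.2)²·Var(X) + (0.2)²·Var(Y) + 2·(-0.2)·(0.2)·cov(X,Y)
= 0.04·5.25 + 0.04·13.75 + -0.08·6.04 = 0.2768
sd(-0.2X + 0.2Y) = √0.2768 ≈ 0.526

0.526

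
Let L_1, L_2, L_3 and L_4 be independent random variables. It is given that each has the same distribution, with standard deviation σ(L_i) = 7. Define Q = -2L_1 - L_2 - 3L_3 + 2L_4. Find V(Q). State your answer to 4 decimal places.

V(L_i) = (7)² = 49
By independence, V(Q) = (-2)²V(L_1) + (-1)²V(L_2) + (-3)²V(L_3) + (2)²V(L_4)
= (-2)²·49 + (-1)²·49 + (-3)²·49 + (2)²·49 = 882

882.0000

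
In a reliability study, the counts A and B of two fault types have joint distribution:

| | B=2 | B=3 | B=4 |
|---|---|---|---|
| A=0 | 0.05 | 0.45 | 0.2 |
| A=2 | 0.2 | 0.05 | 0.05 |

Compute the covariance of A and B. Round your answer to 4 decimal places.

-0.3000

E[A] = 0.6,  E[B] = 3
E[AB] = 1.5
cov(A,B) = E[AB] − E[A]E[B] = 1.5 − (0.6)(3) = -0.3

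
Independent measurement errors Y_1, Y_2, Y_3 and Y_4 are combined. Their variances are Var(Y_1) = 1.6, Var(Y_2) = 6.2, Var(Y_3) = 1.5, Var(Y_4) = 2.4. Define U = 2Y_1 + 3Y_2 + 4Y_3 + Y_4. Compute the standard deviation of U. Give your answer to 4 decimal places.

By independence, Var(U) = (2)²Var(Y_1) + (3)²Var(Y_2) + (4)²Var(Y_3) + (1)²Var(Y_4)
= (2)²·1.6 + (3)²·6.2 + (4)²·1.5 + (1)²·2.4 = 88.6
σ(U) = √88.6 ≈ 9.4128

9.4128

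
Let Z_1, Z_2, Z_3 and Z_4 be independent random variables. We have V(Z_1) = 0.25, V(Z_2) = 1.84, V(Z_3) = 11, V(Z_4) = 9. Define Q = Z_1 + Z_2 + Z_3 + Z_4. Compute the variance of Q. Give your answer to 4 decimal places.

By independence, V(Q) = (1)²V(Z_1) + (1)²V(Z_2) + (1)²V(Z_3) + (1)²V(Z_4)
= (1)²·0.25 + (1)²·1.84 + (1)²·11 + (1)²·9 = 22.09

22.0900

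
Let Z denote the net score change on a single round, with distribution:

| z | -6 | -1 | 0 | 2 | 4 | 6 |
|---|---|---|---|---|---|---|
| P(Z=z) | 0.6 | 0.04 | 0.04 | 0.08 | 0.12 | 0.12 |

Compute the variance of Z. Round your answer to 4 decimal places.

23.0016

E[Z] = (-6)(0.6) + (-1)(0.04) + (0)(0.04) + (2)(0.08) + (4)(0.12) + (6)(0.12) = -2.28
E[Z²] = (-6)²(0.6) + (-1)²(0.04) + (0)²(0.04) + (2)²(0.08) + (4)²(0.12) + (6)²(0.12) = 28.2
V(Z) = E[Z²] − (E[Z])² = 28.2 − (-2.28)² = 23.0016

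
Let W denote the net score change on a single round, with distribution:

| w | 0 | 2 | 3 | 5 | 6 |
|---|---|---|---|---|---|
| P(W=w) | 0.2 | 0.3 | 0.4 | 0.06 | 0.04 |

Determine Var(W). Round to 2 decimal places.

2.26

E[W] = (0)(0.2) + (2)(0.3) + (3)(0.4) + (5)(0.06) + (6)(0.04) = 2.34
E[W²] = (0)²(0.2) + (2)²(0.3) + (3)²(0.4) + (5)²(0.06) + (6)²(0.04) = 7.74
Var(W) = E[W²] − (E[W])² = 7.74 − (2.34)² = 2.2644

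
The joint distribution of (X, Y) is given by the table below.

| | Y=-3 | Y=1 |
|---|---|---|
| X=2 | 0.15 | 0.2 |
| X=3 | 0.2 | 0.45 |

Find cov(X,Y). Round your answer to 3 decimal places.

0.110

E[X] = 2.65,  E[Y] = -0.4
E[XY] = -0.95
cov(X,Y) = E[XY] − E[X]E[Y] = -0.95 − (2.65)(-0.4) = 0.11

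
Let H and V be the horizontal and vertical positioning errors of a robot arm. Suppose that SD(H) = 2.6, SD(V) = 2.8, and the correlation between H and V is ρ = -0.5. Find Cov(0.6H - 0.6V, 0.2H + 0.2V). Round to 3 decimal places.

-0.130

Var(H) = (2.6)² = 6.76;  Var(V) = (2.8)² = 7.84
Cov(H,V) = ρ·SD(H)·SD(V) = -0.5·2.6·2.8 = -3.64
Cov(0.6H - 0.6V, 0.2H + 0.2V) = (0.6)(0.2)Var(H) + (-0.6)(0.2)Var(V) + [(0.6)(0.2) + (-0.6)(0.2)]Cov(H,V)
= 0.12·6.76 + -0.12·7.84 + 0·-3.64 = -0.1296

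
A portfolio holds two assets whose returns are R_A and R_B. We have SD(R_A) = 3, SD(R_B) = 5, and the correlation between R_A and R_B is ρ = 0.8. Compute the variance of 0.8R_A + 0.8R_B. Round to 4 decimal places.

37.1200

var(R_A) = (3)² = 9;  var(R_B) = (5)² = 25
cov(R_A,R_B) = ρ·SD(R_A)·SD(R_B) = 0.8·3·5 = 12
var(0.8R_A + 0.8R_B) = (0.8)²·var(R_A) + (0.8)²·var(R_B) + 2·(0.8)·(0.8)·cov(R_A,R_B)
= 0.64·9 + 0.64·25 + 1.28·12 = 37.12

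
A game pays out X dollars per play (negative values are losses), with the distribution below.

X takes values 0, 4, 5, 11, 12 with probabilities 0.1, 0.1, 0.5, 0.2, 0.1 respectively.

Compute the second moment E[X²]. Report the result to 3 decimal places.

52.700

E[X²] = (0)²(0.1) + (4)²(0.1) + (5)²(0.5) + (11)²(0.2) + (12)²(0.1) = 52.7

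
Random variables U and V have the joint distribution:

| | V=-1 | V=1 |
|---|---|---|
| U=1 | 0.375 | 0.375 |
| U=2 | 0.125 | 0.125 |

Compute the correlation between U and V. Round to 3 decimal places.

0.000

E[U] = 1.25,  E[V] = 0
E[UV] = 0
Cov(U,V) = E[UV] − E[U]E[V] = 0 − (1.25)(0) = 0
Var(U) = 0.1875,  Var(V) = 1
ρ = 0 / √(0.1875·1) ≈ 0.000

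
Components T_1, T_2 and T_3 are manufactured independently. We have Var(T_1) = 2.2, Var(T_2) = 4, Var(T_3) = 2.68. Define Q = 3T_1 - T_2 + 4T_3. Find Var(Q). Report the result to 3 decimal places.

By independence, Var(Q) = (3)²Var(T_1) + (-1)²Var(T_2) + (4)²Var(T_3)
= (3)²·2.2 + (-1)²·4 + (4)²·2.68 = 66.68

66.680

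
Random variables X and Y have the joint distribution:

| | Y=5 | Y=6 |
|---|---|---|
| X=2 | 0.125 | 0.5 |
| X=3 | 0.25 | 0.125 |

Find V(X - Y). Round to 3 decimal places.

0.688

E[X] = 2.375,  E[Y] = 5.625,  E[XY] = 13.25
V(X) = 5.875 − (2.375)² = 0.234375;  V(Y) = 31.875 − (5.625)² = 0.234375
Cov(X,Y) = 13.25 − (2.375)(5.625) = -0.109375
V(X - Y) = (1)²·0.234375 + (-1)²·0.234375 + 2·(1)·(-1)·-0.109375 = 0.6875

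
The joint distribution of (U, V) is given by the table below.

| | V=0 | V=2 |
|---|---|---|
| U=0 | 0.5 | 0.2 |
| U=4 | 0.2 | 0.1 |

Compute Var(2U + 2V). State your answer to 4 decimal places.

17.4400

E[U] = 1.2,  E[V] = 0.6,  E[UV] = 0.8
Var(U) = 4.8 − (1.2)² = 3.36;  Var(V) = 1.2 − (0.6)² = 0.84
Cov(U,V) = 0.8 − (1.2)(0.6) = 0.08
Var(2U + 2V) = (2)²·3.36 + (2)²·0.84 + 2·(2)·(2)·0.08 = 17.44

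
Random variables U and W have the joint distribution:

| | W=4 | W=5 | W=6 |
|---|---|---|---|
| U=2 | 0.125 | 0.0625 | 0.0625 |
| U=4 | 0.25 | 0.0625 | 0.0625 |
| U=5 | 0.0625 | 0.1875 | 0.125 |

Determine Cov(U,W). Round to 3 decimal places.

0.164

E[U] = 3.875,  E[W] = 4.8125
E[UW] = 18.8125
Cov(U,W) = E[UW] − E[U]E[W] = 18.8125 − (3.875)(4.8125) = 0.1640625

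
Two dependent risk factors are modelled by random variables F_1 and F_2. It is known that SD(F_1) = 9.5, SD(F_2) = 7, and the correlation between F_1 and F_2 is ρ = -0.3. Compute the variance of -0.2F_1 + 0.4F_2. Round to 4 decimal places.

14.6420

V(F_1) = (9.5)² = 90.25;  V(F_2) = (7)² = 49
cov(F_1,F_2) = ρ·SD(F_1)·SD(F_2) = -0.3·9.5·7 = -19.95
V(-0.2F_1 + 0.4F_2) = (-0.2)²·V(F_1) + (0.4)²·V(F_2) + 2·(-0.2)·(0.4)·cov(F_1,F_2)
= 0.04·90.25 + 0.16·49 + -0.16·-19.95 = 14.642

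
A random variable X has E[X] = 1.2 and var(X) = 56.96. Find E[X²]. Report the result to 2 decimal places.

58.40

E[X²] = var(X) + (E[X])² = 56.96 + (1.2)² = 58.4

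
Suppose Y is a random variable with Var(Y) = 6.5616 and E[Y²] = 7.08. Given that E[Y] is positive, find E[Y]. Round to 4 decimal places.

(E[Y])² = E[Y²] − Var(Y) = 7.08 − 6.5616 = 0.5184
E[Y] = √0.5184 = 0.72

0.7200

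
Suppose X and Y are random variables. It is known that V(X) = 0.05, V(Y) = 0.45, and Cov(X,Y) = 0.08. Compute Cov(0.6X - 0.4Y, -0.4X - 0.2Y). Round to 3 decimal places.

0.027

Cov(0.6X - 0.4Y, -0.4X - 0.2Y) = (0.6)(-0.4)V(X) + (-0.4)(-0.2)V(Y) + [(0.6)(-0.2) + (-0.4)(-0.4)]Cov(X,Y)
= -0.24·0.05 + 0.08·0.45 + 0.04·0.08 = 0.0272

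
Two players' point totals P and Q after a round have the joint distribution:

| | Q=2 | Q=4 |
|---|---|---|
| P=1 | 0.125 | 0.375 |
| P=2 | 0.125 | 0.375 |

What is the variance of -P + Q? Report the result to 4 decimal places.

E[P] = 1.5,  E[Q] = 3.5,  E[PQ] = 5.25
var(P) = 2.5 − (1.5)² = 0.25;  var(Q) = 13 − (3.5)² = 0.75
Cov(P,Q) = 5.25 − (1.5)(3.5) = 0
var(-P + Q) = (-1)²·0.25 + (1)²·0.75 + 2·(-1)·(1)·0 = 1

1.0000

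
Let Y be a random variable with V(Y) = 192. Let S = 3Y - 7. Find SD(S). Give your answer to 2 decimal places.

41.57

V(3Y - 7) = (3)²·192 = 1728
SD(S) = √1728 ≈ 41.57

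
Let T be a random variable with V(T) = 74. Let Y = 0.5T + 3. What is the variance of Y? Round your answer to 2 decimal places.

V(0.5T + 3) = (0.5)²·V(T) = 0.25·74 = 18.5

18.50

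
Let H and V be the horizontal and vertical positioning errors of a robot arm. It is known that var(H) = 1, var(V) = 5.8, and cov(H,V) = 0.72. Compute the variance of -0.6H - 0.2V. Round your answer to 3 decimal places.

var(-0.6H - 0.2V) = (-0.6)²·var(H) + (-0.2)²·var(V) + 2·(-0.6)·(-0.2)·cov(H,V)
= 0.36·1 + 0.04·5.8 + 0.24·0.72 = 0.7648

0.765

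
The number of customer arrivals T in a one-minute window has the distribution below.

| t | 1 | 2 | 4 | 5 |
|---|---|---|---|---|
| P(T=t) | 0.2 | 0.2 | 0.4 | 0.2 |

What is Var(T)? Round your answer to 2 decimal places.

2.16

E[T] = (1)(0.2) + (2)(0.2) + (4)(0.4) + (5)(0.2) = 3.2
E[T²] = (1)²(0.2) + (2)²(0.2) + (4)²(0.4) + (5)²(0.2) = 12.4
Var(T) = E[T²] − (E[T])² = 12.4 − (3.2)² = 2.16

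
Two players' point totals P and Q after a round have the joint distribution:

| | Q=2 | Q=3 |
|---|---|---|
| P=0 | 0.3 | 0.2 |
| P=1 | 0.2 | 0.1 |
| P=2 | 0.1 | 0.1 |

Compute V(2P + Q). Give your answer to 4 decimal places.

2.7600

E[P] = 0.7,  E[Q] = 2.4,  E[PQ] = 1.7
V(P) = 1.1 − (0.7)² = 0.61;  V(Q) = 6 − (2.4)² = 0.24
Cov(P,Q) = 1.7 − (0.7)(2.4) = 0.02
V(2P + Q) = (2)²·0.61 + (1)²·0.24 + 2·(2)·(1)·0.02 = 2.76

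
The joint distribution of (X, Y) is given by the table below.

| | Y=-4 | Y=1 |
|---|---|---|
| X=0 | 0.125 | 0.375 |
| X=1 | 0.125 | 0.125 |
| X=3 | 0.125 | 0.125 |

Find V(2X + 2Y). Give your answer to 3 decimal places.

E[X] = 1,  E[Y] = -0.875,  E[XY] = -1.5
V(X) = 2.5 − (1)² = 1.5;  V(Y) = 6.625 − (-0.875)² = 5.859375
Cov(X,Y) = -1.5 − (1)(-0.875) = -0.625
V(2X + 2Y) = (2)²·1.5 + (2)²·5.859375 + 2·(2)·(2)·-0.625 = 24.4375

24.438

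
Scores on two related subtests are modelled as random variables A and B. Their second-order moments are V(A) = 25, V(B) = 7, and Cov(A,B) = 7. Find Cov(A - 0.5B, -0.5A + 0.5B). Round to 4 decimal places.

-9.0000

Cov(A - 0.5B, -0.5A + 0.5B) = (1)(-0.5)V(A) + (-0.5)(0.5)V(B) + [(1)(0.5) + (-0.5)(-0.5)]Cov(A,B)
= -0.5·25 + -0.25·7 + 0.75·7 = -9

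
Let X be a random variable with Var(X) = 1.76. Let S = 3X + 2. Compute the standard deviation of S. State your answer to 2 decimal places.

3.98

Var(3X + 2) = (3)²·1.76 = 15.84
σ(S) = √15.84 ≈ 3.98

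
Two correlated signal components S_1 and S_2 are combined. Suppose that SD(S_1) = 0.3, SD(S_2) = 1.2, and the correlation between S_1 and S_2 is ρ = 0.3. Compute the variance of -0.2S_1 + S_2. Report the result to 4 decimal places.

1.4004

Var(S_1) = (0.3)² = 0.09;  Var(S_2) = (1.2)² = 1.44
cov(S_1,S_2) = ρ·SD(S_1)·SD(S_2) = 0.3·0.3·1.2 = 0.108
Var(-0.2S_1 + S_2) = (-0.2)²·Var(S_1) + (1)²·Var(S_2) + 2·(-0.2)·(1)·cov(S_1,S_2)
= 0.04·0.09 + 1·1.44 + -0.4·0.108 = 1.4004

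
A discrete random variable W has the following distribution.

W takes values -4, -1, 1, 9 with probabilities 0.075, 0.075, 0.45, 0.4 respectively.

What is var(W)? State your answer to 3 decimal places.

20.619

E[W] = (-4)(0.075) + (-1)(0.075) + (1)(0.45) + (9)(0.4) = 3.675
E[W²] = (-4)²(0.075) + (-1)²(0.075) + (1)²(0.45) + (9)²(0.4) = 34.125
var(W) = E[W²] − (E[W])² = 34.125 − (3.675)² = 20.619375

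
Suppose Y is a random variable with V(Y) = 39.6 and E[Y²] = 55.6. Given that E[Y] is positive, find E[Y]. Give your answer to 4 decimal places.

(E[Y])² = E[Y²] − V(Y) = 55.6 − 39.6 = 16
E[Y] = √16 = 4

4.0000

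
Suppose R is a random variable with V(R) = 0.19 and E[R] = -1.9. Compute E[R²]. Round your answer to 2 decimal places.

3.80

E[R²] = V(R) + (E[R])² = 0.19 + (-1.9)² = 3.8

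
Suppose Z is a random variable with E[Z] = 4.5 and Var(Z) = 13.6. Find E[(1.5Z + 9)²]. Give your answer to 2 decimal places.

278.66

E[1.5Z + 9] = 1.5·4.5 + 9 = 15.75
Var(1.5Z + 9) = (1.5)²·13.6 = 30.6
E[(1.5Z + 9)²] = Var((1.5Z + 9)) + (E[(1.5Z + 9)])² = 30.6 + (15.75)² = 278.6625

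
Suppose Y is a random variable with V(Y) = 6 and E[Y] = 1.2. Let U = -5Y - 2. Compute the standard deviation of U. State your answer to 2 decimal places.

V(-5Y - 2) = (-5)²·6 = 150
σ(U) = √150 ≈ 12.25

12.25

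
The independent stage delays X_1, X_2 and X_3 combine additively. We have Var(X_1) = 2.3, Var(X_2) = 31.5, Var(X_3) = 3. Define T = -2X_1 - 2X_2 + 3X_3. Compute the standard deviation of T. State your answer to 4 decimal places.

By independence, Var(T) = (-2)²Var(X_1) + (-2)²Var(X_2) + (3)²Var(X_3)
= (-2)²·2.3 + (-2)²·31.5 + (3)²·3 = 162.2
SD(T) = √162.2 ≈ 12.7358

12.7358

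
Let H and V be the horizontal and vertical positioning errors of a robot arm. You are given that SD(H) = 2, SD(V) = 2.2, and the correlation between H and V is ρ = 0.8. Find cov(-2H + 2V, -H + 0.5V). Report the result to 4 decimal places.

2.2800

Var(H) = (2)² = 4;  Var(V) = (2.2)² = 4.84
cov(H,V) = ρ·SD(H)·SD(V) = 0.8·2·2.2 = 3.52
cov(-2H + 2V, -H + 0.5V) = (-2)(-1)Var(H) + (2)(0.5)Var(V) + [(-2)(0.5) + (2)(-1)]cov(H,V)
= 2·4 + 1·4.84 + -3·3.52 = 2.28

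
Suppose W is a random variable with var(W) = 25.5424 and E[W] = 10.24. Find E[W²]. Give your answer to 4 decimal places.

E[W²] = var(W) + (E[W])² = 25.5424 + (10.24)² = 130.4

130.4000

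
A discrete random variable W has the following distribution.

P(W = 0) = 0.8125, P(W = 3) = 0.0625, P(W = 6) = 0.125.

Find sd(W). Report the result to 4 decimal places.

E[W] = (0)(0.8125) + (3)(0.0625) + (6)(0.125) = 0.9375
E[W²] = (0)²(0.8125) + (3)²(0.0625) + (6)²(0.125) = 5.0625
Var(W) = E[W²] − (E[W])² = 5.0625 − (0.9375)² = 4.18359375
sd(W) = √4.18359375 ≈ 2.0454

2.0454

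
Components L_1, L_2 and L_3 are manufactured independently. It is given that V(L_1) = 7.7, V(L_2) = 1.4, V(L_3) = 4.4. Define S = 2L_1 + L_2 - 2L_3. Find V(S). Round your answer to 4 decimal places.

49.8000

By independence, V(S) = (2)²V(L_1) + (1)²V(L_2) + (-2)²V(L_3)
= (2)²·7.7 + (1)²·1.4 + (-2)²·4.4 = 49.8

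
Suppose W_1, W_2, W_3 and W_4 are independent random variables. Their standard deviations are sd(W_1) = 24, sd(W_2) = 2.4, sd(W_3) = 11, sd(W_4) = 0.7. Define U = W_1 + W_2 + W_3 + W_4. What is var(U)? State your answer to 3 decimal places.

var(W_1) = 576, var(W_2) = 5.76, var(W_3) = 121, var(W_4) = 0.49
By independence, var(U) = (1)²var(W_1) + (1)²var(W_2) + (1)²var(W_3) + (1)²var(W_4)
= (1)²·576 + (1)²·5.76 + (1)²·121 + (1)²·0.49 = 703.25

703.250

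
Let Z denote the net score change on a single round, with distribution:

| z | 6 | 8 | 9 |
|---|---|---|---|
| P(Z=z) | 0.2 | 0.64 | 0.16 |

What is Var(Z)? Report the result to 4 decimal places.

E[Z] = (6)(0.2) + (8)(0.64) + (9)(0.16) = 7.76
E[Z²] = (6)²(0.2) + (8)²(0.64) + (9)²(0.16) = 61.12
Var(Z) = E[Z²] − (E[Z])² = 61.12 − (7.76)² = 0.9024

0.9024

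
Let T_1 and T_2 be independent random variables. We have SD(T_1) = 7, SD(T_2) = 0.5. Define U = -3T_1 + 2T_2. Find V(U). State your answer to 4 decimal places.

V(T_1) = 49, V(T_2) = 0.25
By independence, V(U) = (-3)²V(T_1) + (2)²V(T_2)
= (-3)²·49 + (2)²·0.25 = 442

442.0000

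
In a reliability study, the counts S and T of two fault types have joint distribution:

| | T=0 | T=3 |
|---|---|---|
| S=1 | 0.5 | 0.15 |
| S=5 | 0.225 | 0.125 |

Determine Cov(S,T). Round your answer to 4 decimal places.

0.3450

E[S] = 2.4,  E[T] = 0.825
E[ST] = 2.325
Cov(S,T) = E[ST] − E[S]E[T] = 2.325 − (2.4)(0.825) = 0.345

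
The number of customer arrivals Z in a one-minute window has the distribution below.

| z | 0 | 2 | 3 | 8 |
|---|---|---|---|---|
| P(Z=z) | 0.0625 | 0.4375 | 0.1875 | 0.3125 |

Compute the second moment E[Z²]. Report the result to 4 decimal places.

E[Z²] = (0)²(0.0625) + (2)²(0.4375) + (3)²(0.1875) + (8)²(0.3125) = 23.4375

23.4375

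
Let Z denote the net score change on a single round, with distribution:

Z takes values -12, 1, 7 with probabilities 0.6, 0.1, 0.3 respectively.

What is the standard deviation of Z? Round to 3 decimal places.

8.729

E[Z] = (-12)(0.6) + (1)(0.1) + (7)(0.3) = -5
E[Z²] = (-12)²(0.6) + (1)²(0.1) + (7)²(0.3) = 101.2
var(Z) = E[Z²] − (E[Z])² = 101.2 − (-5)² = 76.2
SD(Z) = √76.2 ≈ 8.729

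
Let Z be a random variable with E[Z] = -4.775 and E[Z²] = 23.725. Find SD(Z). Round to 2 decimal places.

Var(Z) = 23.725 − (-4.775)² = 0.924375
SD(Z) = √0.924375 ≈ 0.96

0.96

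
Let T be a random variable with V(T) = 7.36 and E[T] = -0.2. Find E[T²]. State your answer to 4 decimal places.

7.4000

E[T²] = V(T) + (E[T])² = 7.36 + (-0.2)² = 7.4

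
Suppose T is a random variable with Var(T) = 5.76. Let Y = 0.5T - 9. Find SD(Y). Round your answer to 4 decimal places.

Var(0.5T - 9) = (0.5)²·5.76 = 1.44
SD(Y) = √1.44 ≈ 1.2000

1.2000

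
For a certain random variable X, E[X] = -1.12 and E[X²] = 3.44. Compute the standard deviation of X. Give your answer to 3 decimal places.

Var(X) = 3.44 − (-1.12)² = 2.1856
SD(X) = √2.1856 ≈ 1.478

1.478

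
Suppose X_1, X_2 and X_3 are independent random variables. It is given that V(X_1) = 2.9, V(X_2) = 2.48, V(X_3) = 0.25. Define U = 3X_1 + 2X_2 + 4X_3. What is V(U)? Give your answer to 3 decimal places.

By independence, V(U) = (3)²V(X_1) + (2)²V(X_2) + (4)²V(X_3)
= (3)²·2.9 + (2)²·2.48 + (4)²·0.25 = 40.02

40.020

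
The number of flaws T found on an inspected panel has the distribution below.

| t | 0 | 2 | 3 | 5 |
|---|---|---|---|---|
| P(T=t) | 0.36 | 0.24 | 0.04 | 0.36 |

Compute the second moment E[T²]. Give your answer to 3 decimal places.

10.320

E[T²] = (0)²(0.36) + (2)²(0.24) + (3)²(0.04) + (5)²(0.36) = 10.32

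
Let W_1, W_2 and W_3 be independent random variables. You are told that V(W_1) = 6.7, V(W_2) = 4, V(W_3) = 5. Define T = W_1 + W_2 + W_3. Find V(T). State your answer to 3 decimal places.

By independence, V(T) = (1)²V(W_1) + (1)²V(W_2) + (1)²V(W_3)
= (1)²·6.7 + (1)²·4 + (1)²·5 = 15.7

15.700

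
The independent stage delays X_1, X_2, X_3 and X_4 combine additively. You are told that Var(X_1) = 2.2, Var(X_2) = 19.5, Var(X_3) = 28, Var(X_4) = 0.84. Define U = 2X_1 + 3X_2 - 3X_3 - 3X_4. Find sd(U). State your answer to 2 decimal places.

By independence, Var(U) = (2)²Var(X_1) + (3)²Var(X_2) + (-3)²Var(X_3) + (-3)²Var(X_4)
= (2)²·2.2 + (3)²·19.5 + (-3)²·28 + (-3)²·0.84 = 443.86
sd(U) = √443.86 ≈ 21.07

21.07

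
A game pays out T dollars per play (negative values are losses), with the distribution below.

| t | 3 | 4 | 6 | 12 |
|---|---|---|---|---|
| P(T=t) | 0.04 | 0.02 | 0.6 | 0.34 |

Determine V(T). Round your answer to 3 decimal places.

E[T] = (3)(0.04) + (4)(0.02) + (6)(0.6) + (12)(0.34) = 7.88
E[T²] = (3)²(0.04) + (4)²(0.02) + (6)²(0.6) + (12)²(0.34) = 71.24
V(T) = E[T²] − (E[T])² = 71.24 − (7.88)² = 9.1456

9.146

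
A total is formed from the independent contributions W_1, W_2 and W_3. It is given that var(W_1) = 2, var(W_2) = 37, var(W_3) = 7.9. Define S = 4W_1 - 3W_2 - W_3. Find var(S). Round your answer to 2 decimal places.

By independence, var(S) = (4)²var(W_1) + (-3)²var(W_2) + (-1)²var(W_3)
= (4)²·2 + (-3)²·37 + (-1)²·7.9 = 372.9

372.90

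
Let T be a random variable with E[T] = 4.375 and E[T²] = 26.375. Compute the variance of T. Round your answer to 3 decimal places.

var(T) = 26.375 − (4.375)² = 7.234375

7.234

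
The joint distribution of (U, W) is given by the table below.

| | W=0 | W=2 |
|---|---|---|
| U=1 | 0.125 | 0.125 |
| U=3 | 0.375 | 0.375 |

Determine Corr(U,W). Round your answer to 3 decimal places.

0.000

E[U] = 2.5,  E[W] = 1
E[UW] = 2.5
Cov(U,W) = E[UW] − E[U]E[W] = 2.5 − (2.5)(1) = 0
Var(U) = 0.75,  Var(W) = 1
ρ = 0 / √(0.75·1) ≈ 0.000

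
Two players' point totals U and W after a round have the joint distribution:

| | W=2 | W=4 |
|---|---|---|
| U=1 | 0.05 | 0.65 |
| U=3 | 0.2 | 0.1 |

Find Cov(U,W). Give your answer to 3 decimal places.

E[U] = 1.6,  E[W] = 3.5
E[UW] = 5.1
Cov(U,W) = E[UW] − E[U]E[W] = 5.1 − (1.6)(3.5) = -0.5

-0.500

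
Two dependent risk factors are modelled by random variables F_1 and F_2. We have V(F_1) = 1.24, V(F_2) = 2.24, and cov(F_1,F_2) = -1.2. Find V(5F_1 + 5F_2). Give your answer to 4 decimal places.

27.0000

V(5F_1 + 5F_2) = (5)²·V(F_1) + (5)²·V(F_2) + 2·(5)·(5)·cov(F_1,F_2)
= 25·1.24 + 25·2.24 + 50·-1.2 = 27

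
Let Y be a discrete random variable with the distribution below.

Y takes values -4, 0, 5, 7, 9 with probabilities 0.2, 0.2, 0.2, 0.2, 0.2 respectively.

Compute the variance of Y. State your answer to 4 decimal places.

22.6400

E[Y] = (-4)(0.2) + (0)(0.2) + (5)(0.2) + (7)(0.2) + (9)(0.2) = 3.4
E[Y²] = (-4)²(0.2) + (0)²(0.2) + (5)²(0.2) + (7)²(0.2) + (9)²(0.2) = 34.2
Var(Y) = E[Y²] − (E[Y])² = 34.2 − (3.4)² = 22.64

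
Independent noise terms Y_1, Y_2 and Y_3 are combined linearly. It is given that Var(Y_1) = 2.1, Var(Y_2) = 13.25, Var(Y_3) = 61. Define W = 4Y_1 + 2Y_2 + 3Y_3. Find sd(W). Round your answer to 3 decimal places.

25.211

By independence, Var(W) = (4)²Var(Y_1) + (2)²Var(Y_2) + (3)²Var(Y_3)
= (4)²·2.1 + (2)²·13.25 + (3)²·61 = 635.6
sd(W) = √635.6 ≈ 25.211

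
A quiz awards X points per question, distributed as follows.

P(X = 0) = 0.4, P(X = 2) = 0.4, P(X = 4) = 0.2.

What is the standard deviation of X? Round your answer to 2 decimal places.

1.50

E[X] = (0)(0.4) + (2)(0.4) + (4)(0.2) = 1.6
E[X²] = (0)²(0.4) + (2)²(0.4) + (4)²(0.2) = 4.8
V(X) = E[X²] − (E[X])² = 4.8 − (1.6)² = 2.24
SD(X) = √2.24 ≈ 1.50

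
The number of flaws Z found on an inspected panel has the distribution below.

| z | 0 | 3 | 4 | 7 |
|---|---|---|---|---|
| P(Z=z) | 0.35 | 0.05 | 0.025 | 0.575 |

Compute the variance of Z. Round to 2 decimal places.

10.75

E[Z] = (0)(0.35) + (3)(0.05) + (4)(0.025) + (7)(0.575) = 4.275
E[Z²] = (0)²(0.35) + (3)²(0.05) + (4)²(0.025) + (7)²(0.575) = 29.025
V(Z) = E[Z²] − (E[Z])² = 29.025 − (4.275)² = 10.749375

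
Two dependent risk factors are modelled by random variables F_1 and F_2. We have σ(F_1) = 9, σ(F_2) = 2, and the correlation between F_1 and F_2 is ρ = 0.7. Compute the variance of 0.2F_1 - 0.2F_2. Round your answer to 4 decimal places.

V(F_1) = (9)² = 81;  V(F_2) = (2)² = 4
Cov(F_1,F_2) = ρ·σ(F_1)·σ(F_2) = 0.7·9·2 = 12.6
V(0.2F_1 - 0.2F_2) = (0.2)²·V(F_1) + (-0.2)²·V(F_2) + 2·(0.2)·(-0.2)·Cov(F_1,F_2)
= 0.04·81 + 0.04·4 + -0.08·12.6 = 2.392

2.3920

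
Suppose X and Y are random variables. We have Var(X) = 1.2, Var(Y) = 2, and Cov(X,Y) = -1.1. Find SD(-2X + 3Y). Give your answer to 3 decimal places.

Var(-2X + 3Y) = (-2)²·Var(X) + (3)²·Var(Y) + 2·(-2)·(3)·Cov(X,Y)
= 4·1.2 + 9·2 + -12·-1.1 = 36
SD(-2X + 3Y) = √36 ≈ 6.000

6.000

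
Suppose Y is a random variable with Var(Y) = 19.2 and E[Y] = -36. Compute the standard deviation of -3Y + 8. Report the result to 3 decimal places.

Var(-3Y + 8) = (-3)²·19.2 = 172.8
SD(-3Y + 8) = √172.8 ≈ 13.145

13.145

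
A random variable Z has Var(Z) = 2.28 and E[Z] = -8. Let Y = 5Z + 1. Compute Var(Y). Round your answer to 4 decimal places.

57.0000

Var(5Z + 1) = (5)²·Var(Z) = 25·2.28 = 57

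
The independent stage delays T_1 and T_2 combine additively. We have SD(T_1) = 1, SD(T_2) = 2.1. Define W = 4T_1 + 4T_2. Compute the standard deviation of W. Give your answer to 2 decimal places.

V(T_1) = 1, V(T_2) = 4.41
By independence, V(W) = (4)²V(T_1) + (4)²V(T_2)
= (4)²·1 + (4)²·4.41 = 86.56
SD(W) = √86.56 ≈ 9.30

9.30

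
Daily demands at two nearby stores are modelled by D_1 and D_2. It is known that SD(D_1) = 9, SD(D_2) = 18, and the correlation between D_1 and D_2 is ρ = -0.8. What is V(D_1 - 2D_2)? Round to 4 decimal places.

V(D_1) = (9)² = 81;  V(D_2) = (18)² = 324
Cov(D_1,D_2) = ρ·SD(D_1)·SD(D_2) = -0.8·9·18 = -129.6
V(D_1 - 2D_2) = (1)²·V(D_1) + (-2)²·V(D_2) + 2·(1)·(-2)·Cov(D_1,D_2)
= 1·81 + 4·324 + -4·-129.6 = 1895.4

1895.4000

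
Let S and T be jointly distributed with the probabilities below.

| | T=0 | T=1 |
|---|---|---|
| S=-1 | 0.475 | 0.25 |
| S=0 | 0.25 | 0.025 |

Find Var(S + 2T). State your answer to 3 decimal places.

0.794

E[S] = -0.725,  E[T] = 0.275,  E[ST] = -0.25
Var(S) = 0.725 − (-0.725)² = 0.199375;  Var(T) = 0.275 − (0.275)² = 0.199375
cov(S,T) = -0.25 − (-0.725)(0.275) = -0.050625
Var(S + 2T) = (1)²·0.199375 + (2)²·0.199375 + 2·(1)·(2)·-0.050625 = 0.794375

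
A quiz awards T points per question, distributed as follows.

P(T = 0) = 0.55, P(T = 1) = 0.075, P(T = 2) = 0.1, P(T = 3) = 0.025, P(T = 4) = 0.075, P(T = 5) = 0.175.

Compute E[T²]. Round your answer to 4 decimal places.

E[T²] = (0)²(0.55) + (1)²(0.075) + (2)²(0.1) + (3)²(0.025) + (4)²(0.075) + (5)²(0.175) = 6.275

6.2750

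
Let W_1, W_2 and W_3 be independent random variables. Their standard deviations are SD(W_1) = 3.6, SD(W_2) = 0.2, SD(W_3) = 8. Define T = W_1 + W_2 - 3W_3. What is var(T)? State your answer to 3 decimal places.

589.000

var(W_1) = 12.96, var(W_2) = 0.04, var(W_3) = 64
By independence, var(T) = (1)²var(W_1) + (1)²var(W_2) + (-3)²var(W_3)
= (1)²·12.96 + (1)²·0.04 + (-3)²·64 = 589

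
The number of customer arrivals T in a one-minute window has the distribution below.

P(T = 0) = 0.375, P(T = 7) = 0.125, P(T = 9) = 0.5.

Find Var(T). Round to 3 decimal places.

E[T] = (0)(0.375) + (7)(0.125) + (9)(0.5) = 5.375
E[T²] = (0)²(0.375) + (7)²(0.125) + (9)²(0.5) = 46.625
Var(T) = E[T²] − (E[T])² = 46.625 − (5.375)² = 17.734375

17.734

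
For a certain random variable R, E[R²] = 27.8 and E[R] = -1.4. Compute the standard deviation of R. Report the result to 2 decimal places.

5.08

Var(R) = 27.8 − (-1.4)² = 25.84
SD(R) = √25.84 ≈ 5.08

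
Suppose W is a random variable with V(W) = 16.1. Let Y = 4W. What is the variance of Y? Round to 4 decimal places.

257.6000

V(4W) = (4)²·V(W) = 16·16.1 = 257.6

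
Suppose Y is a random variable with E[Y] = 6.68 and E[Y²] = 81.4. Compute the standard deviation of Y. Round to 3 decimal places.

Var(Y) = 81.4 − (6.68)² = 36.7776
sd(Y) = √36.7776 ≈ 6.064

6.064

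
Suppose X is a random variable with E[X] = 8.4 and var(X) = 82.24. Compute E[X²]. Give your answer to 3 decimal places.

E[X²] = var(X) + (E[X])² = 82.24 + (8.4)² = 152.8

152.800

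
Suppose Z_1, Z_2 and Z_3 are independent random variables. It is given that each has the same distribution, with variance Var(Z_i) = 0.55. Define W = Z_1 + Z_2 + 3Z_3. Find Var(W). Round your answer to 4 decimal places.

By independence, Var(W) = (1)²Var(Z_1) + (1)²Var(Z_2) + (3)²Var(Z_3)
= (1)²·0.55 + (1)²·0.55 + (3)²·0.55 = 6.05

6.0500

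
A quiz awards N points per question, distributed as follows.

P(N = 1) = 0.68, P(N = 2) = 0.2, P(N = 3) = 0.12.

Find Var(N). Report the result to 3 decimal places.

E[N] = (1)(0.68) + (2)(0.2) + (3)(0.12) = 1.44
E[N²] = (1)²(0.68) + (2)²(0.2) + (3)²(0.12) = 2.56
Var(N) = E[N²] − (E[N])² = 2.56 − (1.44)² = 0.4864

0.486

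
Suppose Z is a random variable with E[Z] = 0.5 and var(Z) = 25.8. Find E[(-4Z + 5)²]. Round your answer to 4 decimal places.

E[-4Z + 5] = -4·0.5 + 5 = 3
var(-4Z + 5) = (-4)²·25.8 = 412.8
E[(-4Z + 5)²] = var((-4Z + 5)) + (E[(-4Z + 5)])² = 412.8 + (3)² = 421.8

421.8000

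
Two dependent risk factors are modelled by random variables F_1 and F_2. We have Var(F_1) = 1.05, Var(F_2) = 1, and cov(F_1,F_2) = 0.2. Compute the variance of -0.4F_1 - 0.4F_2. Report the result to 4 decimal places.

0.3920

Var(-0.4F_1 - 0.4F_2) = (-0.4)²·Var(F_1) + (-0.4)²·Var(F_2) + 2·(-0.4)·(-0.4)·cov(F_1,F_2)
= 0.16·1.05 + 0.16·1 + 0.32·0.2 = 0.392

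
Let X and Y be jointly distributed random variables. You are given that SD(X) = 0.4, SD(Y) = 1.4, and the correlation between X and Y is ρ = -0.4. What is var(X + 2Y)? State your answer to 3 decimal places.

var(X) = (0.4)² = 0.16;  var(Y) = (1.4)² = 1.96
Cov(X,Y) = ρ·SD(X)·SD(Y) = -0.4·0.4·1.4 = -0.224
var(X + 2Y) = (1)²·var(X) + (2)²·var(Y) + 2·(1)·(2)·Cov(X,Y)
= 1·0.16 + 4·1.96 + 4·-0.224 = 7.104

7.104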